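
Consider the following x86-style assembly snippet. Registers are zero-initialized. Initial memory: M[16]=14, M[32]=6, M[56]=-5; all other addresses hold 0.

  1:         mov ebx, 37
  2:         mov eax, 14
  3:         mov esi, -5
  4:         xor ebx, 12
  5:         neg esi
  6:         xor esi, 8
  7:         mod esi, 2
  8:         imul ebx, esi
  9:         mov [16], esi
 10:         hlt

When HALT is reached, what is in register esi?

1

after mov ebx, 37: ebx=37
after mov eax, 14: eax=14
after mov esi, -5: esi=-5
after xor ebx, 12: ebx=37^12=41
after neg esi: esi=-(-5)=5
after xor esi, 8: esi=5^8=13
after mod esi, 2: esi=13%2=1
after imul ebx, esi: ebx=41*1=41
mov [16], esi → M[16]=1
halt.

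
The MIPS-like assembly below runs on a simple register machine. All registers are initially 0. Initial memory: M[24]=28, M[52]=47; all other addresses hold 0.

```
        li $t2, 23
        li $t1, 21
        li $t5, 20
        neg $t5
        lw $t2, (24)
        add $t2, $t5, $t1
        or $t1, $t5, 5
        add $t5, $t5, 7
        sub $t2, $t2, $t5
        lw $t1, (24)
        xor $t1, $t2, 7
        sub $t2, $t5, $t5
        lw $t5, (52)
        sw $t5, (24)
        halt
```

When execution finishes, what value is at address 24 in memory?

47

after li $t2, 23: $t2=23
after li $t1, 21: $t1=21
after li $t5, 20: $t5=20
after neg $t5: $t5=-(20)=-20
after lw $t2, (24): $t2=M[24]=28
after add $t2, $t5, $t1: $t2=(-20)+21=1
after or $t1, $t5, 5: $t1=(-20)|5=-19
after add $t5, $t5, 7: $t5=(-20)+7=-13
after sub $t2, $t2, $t5: $t2=1-(-13)=14
after lw $t1, (24): $t1=M[24]=28
after xor $t1, $t2, 7: $t1=14^7=9
after sub $t2, $t5, $t5: $t2=(-13)-(-13)=0
after lw $t5, (52): $t5=M[52]=47
sw $t5, (24) → M[24]=47
halt.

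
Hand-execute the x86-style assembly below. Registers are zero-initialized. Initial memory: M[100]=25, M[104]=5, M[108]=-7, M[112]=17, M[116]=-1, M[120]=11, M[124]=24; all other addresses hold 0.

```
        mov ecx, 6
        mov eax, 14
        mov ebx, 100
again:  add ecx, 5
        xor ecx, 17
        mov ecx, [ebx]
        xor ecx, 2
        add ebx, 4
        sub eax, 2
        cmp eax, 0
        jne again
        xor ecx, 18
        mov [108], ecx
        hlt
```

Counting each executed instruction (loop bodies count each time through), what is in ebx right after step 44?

mov ecx, 6 → ecx=6
mov eax, 14 → eax=14
mov ebx, 100 → ebx=100
add ecx, 5 → ecx=6+5=11
xor ecx, 17 → ecx=11^17=26
mov ecx, [ebx] → ecx=M[100]=25
xor ecx, 2 → ecx=25^2=27
add ebx, 4 → ebx=100+4=104
sub eax, 2 → eax=14-2=12
cmp eax, 0  (cmp 12,0)
jne again: taken
add ecx, 5 → ecx=27+5=32
xor ecx, 17 → ecx=32^17=49
mov ecx, [ebx] → ecx=M[104]=5
xor ecx, 2 → ecx=5^2=7
add ebx, 4 → ebx=104+4=108
sub eax, 2 → eax=12-2=10
cmp eax, 0  (cmp 10,0)
jne again: taken
add ecx, 5 → ecx=7+5=12
xor ecx, 17 → ecx=12^17=29
mov ecx, [ebx] → ecx=M[108]=-7
xor ecx, 2 → ecx=(-7)^2=-5
add ebx, 4 → ebx=108+4=112
sub eax, 2 → eax=10-2=8
cmp eax, 0  (cmp 8,0)
jne again: taken
add ecx, 5 → ecx=(-5)+5=0
xor ecx, 17 → ecx=0^17=17
mov ecx, [ebx] → ecx=M[112]=17
xor ecx, 2 → ecx=17^2=19
add ebx, 4 → ebx=112+4=116
sub eax, 2 → eax=8-2=6
cmp eax, 0  (cmp 6,0)
jne again: taken
add ecx, 5 → ecx=19+5=24
xor ecx, 17 → ecx=24^17=9
mov ecx, [ebx] → ecx=M[116]=-1
xor ecx, 2 → ecx=(-1)^2=-3
add ebx, 4 → ebx=116+4=120
sub eax, 2 → eax=6-2=4
cmp eax, 0  (cmp 4,0)
jne again: taken
add ecx, 5 → ecx=(-3)+5=2
After step 44: ebx = 120.

120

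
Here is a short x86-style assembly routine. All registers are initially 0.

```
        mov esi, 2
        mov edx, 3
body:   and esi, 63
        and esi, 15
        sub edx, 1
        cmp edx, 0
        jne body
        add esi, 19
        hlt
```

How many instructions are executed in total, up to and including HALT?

19

mov esi, 2 → esi=2
mov edx, 3 → edx=3
and esi, 63 → esi=2&63=2
and esi, 15 → esi=2&15=2
sub edx, 1 → edx=3-1=2
cmp edx, 0  (cmp 2,0)
jne body: taken
and esi, 63 → esi=2&63=2
and esi, 15 → esi=2&15=2
sub edx, 1 → edx=2-1=1
cmp edx, 0  (cmp 1,0)
jne body: taken
and esi, 63 → esi=2&63=2
and esi, 15 → esi=2&15=2
sub edx, 1 → edx=1-1=0
cmp edx, 0  (cmp 0,0)
jne body: not taken
add esi, 19 → esi=2+19=21
halt.
Total executed instructions: 19.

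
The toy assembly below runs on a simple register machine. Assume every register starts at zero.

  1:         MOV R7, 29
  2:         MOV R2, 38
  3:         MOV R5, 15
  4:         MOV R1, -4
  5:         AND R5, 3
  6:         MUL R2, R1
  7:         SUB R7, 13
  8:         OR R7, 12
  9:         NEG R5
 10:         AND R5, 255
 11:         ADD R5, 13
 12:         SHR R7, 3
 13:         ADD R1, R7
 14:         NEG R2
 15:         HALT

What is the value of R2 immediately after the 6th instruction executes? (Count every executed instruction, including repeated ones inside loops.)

MOV R7, 29 → R7=29
MOV R2, 38 → R2=38
MOV R5, 15 → R5=15
MOV R1, -4 → R1=-4
AND R5, 3 → R5=15&3=3
MUL R2, R1 → R2=38*(-4)=-152
After step 6: R2 = -152.

-152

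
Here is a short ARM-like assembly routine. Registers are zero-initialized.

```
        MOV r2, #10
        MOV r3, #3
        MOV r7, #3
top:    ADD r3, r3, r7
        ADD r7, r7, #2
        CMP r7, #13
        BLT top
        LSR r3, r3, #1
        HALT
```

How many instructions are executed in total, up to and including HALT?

25

r2=10
r3=3
r7=3
r3=3+3=6
r7=3+2=5
CMP r7, #13  (cmp 5,13)
BLT top: taken
r3=6+5=11
r7=5+2=7
CMP r7, #13  (cmp 7,13)
BLT top: taken
r3=11+7=18
r7=7+2=9
CMP r7, #13  (cmp 9,13)
BLT top: taken
r3=18+9=27
r7=9+2=11
CMP r7, #13  (cmp 11,13)
BLT top: taken
r3=27+11=38
r7=11+2=13
CMP r7, #13  (cmp 13,13)
BLT top: not taken
r3=38>>1=19
halt.
Total executed instructions: 25.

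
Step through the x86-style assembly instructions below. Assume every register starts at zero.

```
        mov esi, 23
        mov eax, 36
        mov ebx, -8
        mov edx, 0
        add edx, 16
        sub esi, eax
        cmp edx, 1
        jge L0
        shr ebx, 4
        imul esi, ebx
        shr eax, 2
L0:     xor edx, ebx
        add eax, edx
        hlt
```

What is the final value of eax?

esi=23
eax=36
ebx=-8
edx=0
edx=0+16=16
esi=23-36=-13
cmp edx, 1  (cmp 16,1)
jge L0: taken
edx=16^(-8)=-24
eax=36+(-24)=12
halt.

12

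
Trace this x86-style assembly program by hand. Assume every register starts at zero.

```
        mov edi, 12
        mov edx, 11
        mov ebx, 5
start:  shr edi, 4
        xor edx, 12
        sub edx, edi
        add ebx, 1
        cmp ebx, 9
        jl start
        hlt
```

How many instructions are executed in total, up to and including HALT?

28

edi=12
edx=11
ebx=5
edi=12>>4=0
edx=11^12=7
edx=7-0=7
ebx=5+1=6
cmp ebx, 9  (cmp 6,9)
jl start: taken
edi=0>>4=0
edx=7^12=11
edx=11-0=11
ebx=6+1=7
cmp ebx, 9  (cmp 7,9)
jl start: taken
edi=0>>4=0
edx=11^12=7
edx=7-0=7
ebx=7+1=8
cmp ebx, 9  (cmp 8,9)
jl start: taken
edi=0>>4=0
edx=7^12=11
edx=11-0=11
ebx=8+1=9
cmp ebx, 9  (cmp 9,9)
jl start: not taken
halt.
Total executed instructions: 28.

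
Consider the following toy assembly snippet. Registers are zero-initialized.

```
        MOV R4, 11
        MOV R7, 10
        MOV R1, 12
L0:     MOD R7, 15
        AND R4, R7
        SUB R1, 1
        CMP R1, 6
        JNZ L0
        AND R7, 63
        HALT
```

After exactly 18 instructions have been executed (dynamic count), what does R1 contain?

9

R4=11
R7=10
R1=12
R7=10%15=10
R4=11&10=10
R1=12-1=11
CMP R1, 6  (cmp 11,6)
JNZ L0: taken
R7=10%15=10
R4=10&10=10
R1=11-1=10
CMP R1, 6  (cmp 10,6)
JNZ L0: taken
R7=10%15=10
R4=10&10=10
R1=10-1=9
CMP R1, 6  (cmp 9,6)
JNZ L0: taken
After step 18: R1 = 9.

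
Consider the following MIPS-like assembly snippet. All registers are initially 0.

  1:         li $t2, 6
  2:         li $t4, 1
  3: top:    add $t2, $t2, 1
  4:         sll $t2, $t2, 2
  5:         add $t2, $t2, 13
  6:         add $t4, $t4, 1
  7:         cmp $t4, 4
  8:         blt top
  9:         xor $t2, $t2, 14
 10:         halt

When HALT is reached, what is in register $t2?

747

after li $t2, 6: $t2=6
after li $t4, 1: $t4=1
after add $t2, $t2, 1: $t2=6+1=7
after sll $t2, $t2, 2: $t2=7<<2=28
after add $t2, $t2, 13: $t2=28+13=41
after add $t4, $t4, 1: $t4=1+1=2
cmp $t4, 4  (cmp 2,4)
blt top: taken
after add $t2, $t2, 1: $t2=41+1=42
after sll $t2, $t2, 2: $t2=42<<2=168
after add $t2, $t2, 13: $t2=168+13=181
after add $t4, $t4, 1: $t4=2+1=3
cmp $t4, 4  (cmp 3,4)
blt top: taken
after add $t2, $t2, 1: $t2=181+1=182
after sll $t2, $t2, 2: $t2=182<<2=728
after add $t2, $t2, 13: $t2=728+13=741
after add $t4, $t4, 1: $t4=3+1=4
cmp $t4, 4  (cmp 4,4)
blt top: not taken
after xor $t2, $t2, 14: $t2=741^14=747
halt.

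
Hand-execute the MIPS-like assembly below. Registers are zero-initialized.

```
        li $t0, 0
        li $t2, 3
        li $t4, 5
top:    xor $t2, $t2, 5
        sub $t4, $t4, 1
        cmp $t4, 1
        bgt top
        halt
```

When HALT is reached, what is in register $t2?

3

li $t0, 0 → $t0=0
li $t2, 3 → $t2=3
li $t4, 5 → $t4=5
xor $t2, $t2, 5 → $t2=3^5=6
sub $t4, $t4, 1 → $t4=5-1=4
cmp $t4, 1  (cmp 4,1)
bgt top: taken
xor $t2, $t2, 5 → $t2=6^5=3
sub $t4, $t4, 1 → $t4=4-1=3
cmp $t4, 1  (cmp 3,1)
bgt top: taken
xor $t2, $t2, 5 → $t2=3^5=6
sub $t4, $t4, 1 → $t4=3-1=2
cmp $t4, 1  (cmp 2,1)
bgt top: taken
xor $t2, $t2, 5 → $t2=6^5=3
sub $t4, $t4, 1 → $t4=2-1=1
cmp $t4, 1  (cmp 1,1)
bgt top: not taken
halt.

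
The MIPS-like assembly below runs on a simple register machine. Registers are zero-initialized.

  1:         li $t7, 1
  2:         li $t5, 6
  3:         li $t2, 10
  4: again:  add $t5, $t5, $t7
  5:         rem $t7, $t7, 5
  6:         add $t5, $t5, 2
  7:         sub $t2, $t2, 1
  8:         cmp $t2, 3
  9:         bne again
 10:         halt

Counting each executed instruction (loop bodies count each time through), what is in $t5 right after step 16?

13

after li $t7, 1: $t7=1
after li $t5, 6: $t5=6
after li $t2, 10: $t2=10
after add $t5, $t5, $t7: $t5=6+1=7
after rem $t7, $t7, 5: $t7=1%5=1
after add $t5, $t5, 2: $t5=7+2=9
after sub $t2, $t2, 1: $t2=10-1=9
cmp $t2, 3  (cmp 9,3)
bne again: taken
after add $t5, $t5, $t7: $t5=9+1=10
after rem $t7, $t7, 5: $t7=1%5=1
after add $t5, $t5, 2: $t5=10+2=12
after sub $t2, $t2, 1: $t2=9-1=8
cmp $t2, 3  (cmp 8,3)
bne again: taken
after add $t5, $t5, $t7: $t5=12+1=13
After step 16: $t5 = 13.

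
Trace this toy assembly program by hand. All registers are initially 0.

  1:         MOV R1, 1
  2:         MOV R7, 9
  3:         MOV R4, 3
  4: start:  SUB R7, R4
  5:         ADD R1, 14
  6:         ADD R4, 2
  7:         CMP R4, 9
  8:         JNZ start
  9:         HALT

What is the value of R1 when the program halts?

R1=1
R7=9
R4=3
R7=9-3=6
R1=1+14=15
R4=3+2=5
CMP R4, 9  (cmp 5,9)
JNZ start: taken
R7=6-5=1
R1=15+14=29
R4=5+2=7
CMP R4, 9  (cmp 7,9)
JNZ start: taken
R7=1-7=-6
R1=29+14=43
R4=7+2=9
CMP R4, 9  (cmp 9,9)
JNZ start: not taken
halt.

43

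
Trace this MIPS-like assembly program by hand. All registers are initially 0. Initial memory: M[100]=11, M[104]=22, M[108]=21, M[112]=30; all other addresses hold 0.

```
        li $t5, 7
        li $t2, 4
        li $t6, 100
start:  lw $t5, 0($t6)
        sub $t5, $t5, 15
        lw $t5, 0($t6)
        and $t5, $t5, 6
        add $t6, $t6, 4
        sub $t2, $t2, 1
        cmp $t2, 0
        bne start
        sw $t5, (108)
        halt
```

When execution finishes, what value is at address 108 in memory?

$t5=7
$t2=4
$t6=100
$t5=M[100]=11
$t5=11-15=-4
$t5=M[100]=11
$t5=11&6=2
$t6=100+4=104
$t2=4-1=3
cmp $t2, 0  (cmp 3,0)
bne start: taken
$t5=M[104]=22
$t5=22-15=7
$t5=M[104]=22
$t5=22&6=6
$t6=104+4=108
$t2=3-1=2
cmp $t2, 0  (cmp 2,0)
bne start: taken
$t5=M[108]=21
$t5=21-15=6
$t5=M[108]=21
$t5=21&6=4
$t6=108+4=112
$t2=2-1=1
cmp $t2, 0  (cmp 1,0)
bne start: taken
$t5=M[112]=30
$t5=30-15=15
$t5=M[112]=30
$t5=30&6=6
$t6=112+4=116
$t2=1-1=0
cmp $t2, 0  (cmp 0,0)
bne start: not taken
sw $t5, (108) → M[108]=6
halt.

6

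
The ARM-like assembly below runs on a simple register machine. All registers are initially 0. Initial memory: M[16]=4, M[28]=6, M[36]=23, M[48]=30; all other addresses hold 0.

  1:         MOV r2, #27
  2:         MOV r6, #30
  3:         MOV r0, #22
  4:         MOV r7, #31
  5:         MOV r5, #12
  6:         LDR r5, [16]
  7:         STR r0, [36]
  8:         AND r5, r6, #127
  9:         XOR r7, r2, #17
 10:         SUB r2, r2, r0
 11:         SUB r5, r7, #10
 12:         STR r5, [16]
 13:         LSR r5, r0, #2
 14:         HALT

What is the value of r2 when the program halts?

5

r2=27
r6=30
r0=22
r7=31
r5=12
r5=M[16]=4
STR r0, [36] → M[36]=22
r5=30&127=30
r7=27^17=10
r2=27-22=5
r5=10-10=0
STR r5, [16] → M[16]=0
r5=22>>2=5
halt.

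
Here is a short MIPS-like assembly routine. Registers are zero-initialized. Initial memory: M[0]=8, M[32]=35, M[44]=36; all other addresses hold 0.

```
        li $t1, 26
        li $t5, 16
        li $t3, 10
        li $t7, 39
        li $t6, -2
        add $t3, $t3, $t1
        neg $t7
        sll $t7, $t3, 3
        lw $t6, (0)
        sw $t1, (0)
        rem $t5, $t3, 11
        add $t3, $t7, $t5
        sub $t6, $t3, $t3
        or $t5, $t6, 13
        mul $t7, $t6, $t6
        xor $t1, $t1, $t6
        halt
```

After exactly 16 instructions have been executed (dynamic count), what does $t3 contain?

291

$t1=26
$t5=16
$t3=10
$t7=39
$t6=-2
$t3=10+26=36
$t7=-(39)=-39
$t7=36<<3=288
$t6=M[0]=8
sw $t1, (0) → M[0]=26
$t5=36%11=3
$t3=288+3=291
$t6=291-291=0
$t5=0|13=13
$t7=0*0=0
$t1=26^0=26
After step 16: $t3 = 291.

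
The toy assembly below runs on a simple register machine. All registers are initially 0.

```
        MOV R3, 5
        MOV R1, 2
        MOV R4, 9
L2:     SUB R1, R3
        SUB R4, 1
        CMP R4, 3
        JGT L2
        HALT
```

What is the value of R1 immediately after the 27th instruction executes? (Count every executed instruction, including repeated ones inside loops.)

R3=5
R1=2
R4=9
R1=2-5=-3
R4=9-1=8
CMP R4, 3  (cmp 8,3)
JGT L2: taken
R1=(-3)-5=-8
R4=8-1=7
CMP R4, 3  (cmp 7,3)
JGT L2: taken
R1=(-8)-5=-13
R4=7-1=6
CMP R4, 3  (cmp 6,3)
JGT L2: taken
R1=(-13)-5=-18
R4=6-1=5
CMP R4, 3  (cmp 5,3)
JGT L2: taken
R1=(-18)-5=-23
R4=5-1=4
CMP R4, 3  (cmp 4,3)
JGT L2: taken
R1=(-23)-5=-28
R4=4-1=3
CMP R4, 3  (cmp 3,3)
JGT L2: not taken
After step 27: R1 = -28.

-28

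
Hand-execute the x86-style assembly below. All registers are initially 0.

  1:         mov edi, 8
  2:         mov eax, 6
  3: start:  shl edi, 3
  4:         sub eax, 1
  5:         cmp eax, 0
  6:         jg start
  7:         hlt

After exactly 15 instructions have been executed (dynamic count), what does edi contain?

after mov edi, 8: edi=8
after mov eax, 6: eax=6
after shl edi, 3: edi=8<<3=64
after sub eax, 1: eax=6-1=5
cmp eax, 0  (cmp 5,0)
jg start: taken
after shl edi, 3: edi=64<<3=512
after sub eax, 1: eax=5-1=4
cmp eax, 0  (cmp 4,0)
jg start: taken
after shl edi, 3: edi=512<<3=4096
after sub eax, 1: eax=4-1=3
cmp eax, 0  (cmp 3,0)
jg start: taken
after shl edi, 3: edi=4096<<3=32768
After step 15: edi = 32768.

32768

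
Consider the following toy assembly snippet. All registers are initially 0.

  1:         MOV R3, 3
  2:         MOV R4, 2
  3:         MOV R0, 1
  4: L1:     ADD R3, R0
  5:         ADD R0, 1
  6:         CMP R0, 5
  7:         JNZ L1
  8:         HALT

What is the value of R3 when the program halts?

MOV R3, 3 → R3=3
MOV R4, 2 → R4=2
MOV R0, 1 → R0=1
ADD R3, R0 → R3=3+1=4
ADD R0, 1 → R0=1+1=2
CMP R0, 5  (cmp 2,5)
JNZ L1: taken
ADD R3, R0 → R3=4+2=6
ADD R0, 1 → R0=2+1=3
CMP R0, 5  (cmp 3,5)
JNZ L1: taken
ADD R3, R0 → R3=6+3=9
ADD R0, 1 → R0=3+1=4
CMP R0, 5  (cmp 4,5)
JNZ L1: taken
ADD R3, R0 → R3=9+4=13
ADD R0, 1 → R0=4+1=5
CMP R0, 5  (cmp 5,5)
JNZ L1: not taken
halt.

13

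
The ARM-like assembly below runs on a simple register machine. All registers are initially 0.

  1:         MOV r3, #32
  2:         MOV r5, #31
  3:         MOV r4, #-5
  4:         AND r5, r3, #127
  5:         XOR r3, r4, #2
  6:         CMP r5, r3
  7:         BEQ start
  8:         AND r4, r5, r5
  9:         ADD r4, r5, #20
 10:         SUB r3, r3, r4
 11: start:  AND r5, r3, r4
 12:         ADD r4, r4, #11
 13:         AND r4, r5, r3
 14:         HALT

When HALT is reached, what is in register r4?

4

after MOV r3, #32: r3=32
after MOV r5, #31: r5=31
after MOV r4, #-5: r4=-5
after AND r5, r3, #127: r5=32&127=32
after XOR r3, r4, #2: r3=(-5)^2=-7
CMP r5, r3  (cmp 32,-7)
BEQ start: not taken
after AND r4, r5, r5: r4=32&32=32
after ADD r4, r5, #20: r4=32+20=52
after SUB r3, r3, r4: r3=(-7)-52=-59
after AND r5, r3, r4: r5=(-59)&52=4
after ADD r4, r4, #11: r4=52+11=63
after AND r4, r5, r3: r4=4&(-59)=4
halt.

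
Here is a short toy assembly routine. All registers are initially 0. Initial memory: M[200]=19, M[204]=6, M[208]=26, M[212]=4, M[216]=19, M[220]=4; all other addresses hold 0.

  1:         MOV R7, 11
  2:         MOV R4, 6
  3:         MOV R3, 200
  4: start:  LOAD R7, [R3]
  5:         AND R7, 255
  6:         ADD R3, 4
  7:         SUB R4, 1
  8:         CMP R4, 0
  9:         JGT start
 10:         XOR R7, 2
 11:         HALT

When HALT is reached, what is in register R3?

after MOV R7, 11: R7=11
after MOV R4, 6: R4=6
after MOV R3, 200: R3=200
after LOAD R7, [R3]: R7=M[200]=19
after AND R7, 255: R7=19&255=19
after ADD R3, 4: R3=200+4=204
after SUB R4, 1: R4=6-1=5
CMP R4, 0  (cmp 5,0)
JGT start: taken
after LOAD R7, [R3]: R7=M[204]=6
after AND R7, 255: R7=6&255=6
after ADD R3, 4: R3=204+4=208
after SUB R4, 1: R4=5-1=4
CMP R4, 0  (cmp 4,0)
JGT start: taken
after LOAD R7, [R3]: R7=M[208]=26
after AND R7, 255: R7=26&255=26
after ADD R3, 4: R3=208+4=212
after SUB R4, 1: R4=4-1=3
CMP R4, 0  (cmp 3,0)
JGT start: taken
after LOAD R7, [R3]: R7=M[212]=4
after AND R7, 255: R7=4&255=4
after ADD R3, 4: R3=212+4=216
after SUB R4, 1: R4=3-1=2
CMP R4, 0  (cmp 2,0)
JGT start: taken
after LOAD R7, [R3]: R7=M[216]=19
after AND R7, 255: R7=19&255=19
after ADD R3, 4: R3=216+4=220
after SUB R4, 1: R4=2-1=1
CMP R4, 0  (cmp 1,0)
JGT start: taken
after LOAD R7, [R3]: R7=M[220]=4
after AND R7, 255: R7=4&255=4
after ADD R3, 4: R3=220+4=224
after SUB R4, 1: R4=1-1=0
CMP R4, 0  (cmp 0,0)
JGT start: not taken
after XOR R7, 2: R7=4^2=6
halt.

224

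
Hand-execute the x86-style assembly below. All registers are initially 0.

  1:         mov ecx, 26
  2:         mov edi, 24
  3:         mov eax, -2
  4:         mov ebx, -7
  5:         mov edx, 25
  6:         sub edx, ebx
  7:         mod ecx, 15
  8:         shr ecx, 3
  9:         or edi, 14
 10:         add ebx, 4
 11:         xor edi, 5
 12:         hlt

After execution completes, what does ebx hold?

-3

mov ecx, 26 → ecx=26
mov edi, 24 → edi=24
mov eax, -2 → eax=-2
mov ebx, -7 → ebx=-7
mov edx, 25 → edx=25
sub edx, ebx → edx=25-(-7)=32
mod ecx, 15 → ecx=26%15=11
shr ecx, 3 → ecx=11>>3=1
or edi, 14 → edi=24|14=30
add ebx, 4 → ebx=(-7)+4=-3
xor edi, 5 → edi=30^5=27
halt.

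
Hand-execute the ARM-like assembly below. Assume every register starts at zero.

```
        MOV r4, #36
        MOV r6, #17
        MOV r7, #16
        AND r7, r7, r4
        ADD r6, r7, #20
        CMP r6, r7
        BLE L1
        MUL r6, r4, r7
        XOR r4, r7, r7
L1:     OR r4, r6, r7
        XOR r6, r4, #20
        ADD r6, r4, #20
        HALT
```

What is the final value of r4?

0

after MOV r4, #36: r4=36
after MOV r6, #17: r6=17
after MOV r7, #16: r7=16
after AND r7, r7, r4: r7=16&36=0
after ADD r6, r7, #20: r6=0+20=20
CMP r6, r7  (cmp 20,0)
BLE L1: not taken
after MUL r6, r4, r7: r6=36*0=0
after XOR r4, r7, r7: r4=0^0=0
after OR r4, r6, r7: r4=0|0=0
after XOR r6, r4, #20: r6=0^20=20
after ADD r6, r4, #20: r6=0+20=20
halt.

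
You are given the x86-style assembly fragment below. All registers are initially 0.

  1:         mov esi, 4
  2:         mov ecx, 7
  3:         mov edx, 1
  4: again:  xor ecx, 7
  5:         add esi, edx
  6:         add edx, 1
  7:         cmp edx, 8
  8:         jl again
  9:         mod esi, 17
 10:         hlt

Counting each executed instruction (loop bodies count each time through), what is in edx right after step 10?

mov esi, 4 → esi=4
mov ecx, 7 → ecx=7
mov edx, 1 → edx=1
xor ecx, 7 → ecx=7^7=0
add esi, edx → esi=4+1=5
add edx, 1 → edx=1+1=2
cmp edx, 8  (cmp 2,8)
jl again: taken
xor ecx, 7 → ecx=0^7=7
add esi, edx → esi=5+2=7
After step 10: edx = 2.

2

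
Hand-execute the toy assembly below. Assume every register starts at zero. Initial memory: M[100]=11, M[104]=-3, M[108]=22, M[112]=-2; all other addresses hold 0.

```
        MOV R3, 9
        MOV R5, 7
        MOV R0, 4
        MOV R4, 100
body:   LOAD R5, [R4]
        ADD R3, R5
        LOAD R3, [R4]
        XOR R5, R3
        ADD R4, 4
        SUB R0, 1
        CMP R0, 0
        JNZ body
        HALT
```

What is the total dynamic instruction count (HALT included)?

37

after MOV R3, 9: R3=9
after MOV R5, 7: R5=7
after MOV R0, 4: R0=4
after MOV R4, 100: R4=100
after LOAD R5, [R4]: R5=M[100]=11
after ADD R3, R5: R3=9+11=20
after LOAD R3, [R4]: R3=M[100]=11
after XOR R5, R3: R5=11^11=0
after ADD R4, 4: R4=100+4=104
after SUB R0, 1: R0=4-1=3
CMP R0, 0  (cmp 3,0)
JNZ body: taken
after LOAD R5, [R4]: R5=M[104]=-3
after ADD R3, R5: R3=11+(-3)=8
after LOAD R3, [R4]: R3=M[104]=-3
after XOR R5, R3: R5=(-3)^(-3)=0
after ADD R4, 4: R4=104+4=108
after SUB R0, 1: R0=3-1=2
CMP R0, 0  (cmp 2,0)
JNZ body: taken
after LOAD R5, [R4]: R5=M[108]=22
after ADD R3, R5: R3=(-3)+22=19
after LOAD R3, [R4]: R3=M[108]=22
after XOR R5, R3: R5=22^22=0
after ADD R4, 4: R4=108+4=112
after SUB R0, 1: R0=2-1=1
CMP R0, 0  (cmp 1,0)
JNZ body: taken
after LOAD R5, [R4]: R5=M[112]=-2
after ADD R3, R5: R3=22+(-2)=20
after LOAD R3, [R4]: R3=M[112]=-2
after XOR R5, R3: R5=(-2)^(-2)=0
after ADD R4, 4: R4=112+4=116
after SUB R0, 1: R0=1-1=0
CMP R0, 0  (cmp 0,0)
JNZ body: not taken
halt.
Total executed instructions: 37.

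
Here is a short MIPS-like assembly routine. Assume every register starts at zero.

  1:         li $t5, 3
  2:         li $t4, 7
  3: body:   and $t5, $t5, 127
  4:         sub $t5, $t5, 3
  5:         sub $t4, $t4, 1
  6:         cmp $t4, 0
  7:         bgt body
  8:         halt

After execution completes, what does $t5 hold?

110

after li $t5, 3: $t5=3
after li $t4, 7: $t4=7
after and $t5, $t5, 127: $t5=3&127=3
after sub $t5, $t5, 3: $t5=3-3=0
after sub $t4, $t4, 1: $t4=7-1=6
cmp $t4, 0  (cmp 6,0)
bgt body: taken
after and $t5, $t5, 127: $t5=0&127=0
after sub $t5, $t5, 3: $t5=0-3=-3
after sub $t4, $t4, 1: $t4=6-1=5
cmp $t4, 0  (cmp 5,0)
bgt body: taken
after and $t5, $t5, 127: $t5=(-3)&127=125
after sub $t5, $t5, 3: $t5=125-3=122
after sub $t4, $t4, 1: $t4=5-1=4
cmp $t4, 0  (cmp 4,0)
bgt body: taken
after and $t5, $t5, 127: $t5=122&127=122
after sub $t5, $t5, 3: $t5=122-3=119
after sub $t4, $t4, 1: $t4=4-1=3
cmp $t4, 0  (cmp 3,0)
bgt body: taken
after and $t5, $t5, 127: $t5=119&127=119
after sub $t5, $t5, 3: $t5=119-3=116
after sub $t4, $t4, 1: $t4=3-1=2
cmp $t4, 0  (cmp 2,0)
bgt body: taken
after and $t5, $t5, 127: $t5=116&127=116
after sub $t5, $t5, 3: $t5=116-3=113
after sub $t4, $t4, 1: $t4=2-1=1
cmp $t4, 0  (cmp 1,0)
bgt body: taken
after and $t5, $t5, 127: $t5=113&127=113
after sub $t5, $t5, 3: $t5=113-3=110
after sub $t4, $t4, 1: $t4=1-1=0
cmp $t4, 0  (cmp 0,0)
bgt body: not taken
halt.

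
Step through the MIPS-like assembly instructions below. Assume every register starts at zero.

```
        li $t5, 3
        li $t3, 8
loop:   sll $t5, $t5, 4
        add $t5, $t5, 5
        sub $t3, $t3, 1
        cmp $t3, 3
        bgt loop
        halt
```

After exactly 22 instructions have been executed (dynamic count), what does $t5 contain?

$t5=3
$t3=8
$t5=3<<4=48
$t5=48+5=53
$t3=8-1=7
cmp $t3, 3  (cmp 7,3)
bgt loop: taken
$t5=53<<4=848
$t5=848+5=853
$t3=7-1=6
cmp $t3, 3  (cmp 6,3)
bgt loop: taken
$t5=853<<4=13648
$t5=13648+5=13653
$t3=6-1=5
cmp $t3, 3  (cmp 5,3)
bgt loop: taken
$t5=13653<<4=218448
$t5=218448+5=218453
$t3=5-1=4
cmp $t3, 3  (cmp 4,3)
bgt loop: taken
After step 22: $t5 = 218453.

218453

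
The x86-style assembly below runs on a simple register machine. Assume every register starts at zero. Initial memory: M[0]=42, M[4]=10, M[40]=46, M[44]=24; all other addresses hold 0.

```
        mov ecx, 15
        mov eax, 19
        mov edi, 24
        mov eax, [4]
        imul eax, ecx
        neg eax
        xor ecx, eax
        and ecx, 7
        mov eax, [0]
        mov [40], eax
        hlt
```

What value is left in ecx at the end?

5

mov ecx, 15 → ecx=15
mov eax, 19 → eax=19
mov edi, 24 → edi=24
mov eax, [4] → eax=M[4]=10
imul eax, ecx → eax=10*15=150
neg eax → eax=-(150)=-150
xor ecx, eax → ecx=15^(-150)=-155
and ecx, 7 → ecx=(-155)&7=5
mov eax, [0] → eax=M[0]=42
mov [40], eax → M[40]=42
halt.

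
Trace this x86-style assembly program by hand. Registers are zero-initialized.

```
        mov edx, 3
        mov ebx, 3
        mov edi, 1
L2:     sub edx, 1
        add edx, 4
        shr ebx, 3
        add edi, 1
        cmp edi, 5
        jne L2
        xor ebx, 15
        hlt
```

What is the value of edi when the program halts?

5

mov edx, 3 → edx=3
mov ebx, 3 → ebx=3
mov edi, 1 → edi=1
sub edx, 1 → edx=3-1=2
add edx, 4 → edx=2+4=6
shr ebx, 3 → ebx=3>>3=0
add edi, 1 → edi=1+1=2
cmp edi, 5  (cmp 2,5)
jne L2: taken
sub edx, 1 → edx=6-1=5
add edx, 4 → edx=5+4=9
shr ebx, 3 → ebx=0>>3=0
add edi, 1 → edi=2+1=3
cmp edi, 5  (cmp 3,5)
jne L2: taken
sub edx, 1 → edx=9-1=8
add edx, 4 → edx=8+4=12
shr ebx, 3 → ebx=0>>3=0
add edi, 1 → edi=3+1=4
cmp edi, 5  (cmp 4,5)
jne L2: taken
sub edx, 1 → edx=12-1=11
add edx, 4 → edx=11+4=15
shr ebx, 3 → ebx=0>>3=0
add edi, 1 → edi=4+1=5
cmp edi, 5  (cmp 5,5)
jne L2: not taken
xor ebx, 15 → ebx=0^15=15
halt.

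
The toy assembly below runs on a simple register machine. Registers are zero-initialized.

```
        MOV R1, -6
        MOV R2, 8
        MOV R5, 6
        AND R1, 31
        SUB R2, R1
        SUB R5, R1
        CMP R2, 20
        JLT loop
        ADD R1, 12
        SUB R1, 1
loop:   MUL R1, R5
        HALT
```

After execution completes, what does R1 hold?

-520

R1=-6
R2=8
R5=6
R1=(-6)&31=26
R2=8-26=-18
R5=6-26=-20
CMP R2, 20  (cmp -18,20)
JLT loop: taken
R1=26*(-20)=-520
halt.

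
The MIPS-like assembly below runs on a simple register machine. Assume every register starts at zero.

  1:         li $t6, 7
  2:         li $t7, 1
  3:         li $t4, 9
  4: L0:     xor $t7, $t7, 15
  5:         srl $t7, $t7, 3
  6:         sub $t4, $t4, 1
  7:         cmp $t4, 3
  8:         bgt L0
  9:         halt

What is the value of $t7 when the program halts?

after li $t6, 7: $t6=7
after li $t7, 1: $t7=1
after li $t4, 9: $t4=9
after xor $t7, $t7, 15: $t7=1^15=14
after srl $t7, $t7, 3: $t7=14>>3=1
after sub $t4, $t4, 1: $t4=9-1=8
cmp $t4, 3  (cmp 8,3)
bgt L0: taken
after xor $t7, $t7, 15: $t7=1^15=14
after srl $t7, $t7, 3: $t7=14>>3=1
after sub $t4, $t4, 1: $t4=8-1=7
cmp $t4, 3  (cmp 7,3)
bgt L0: taken
after xor $t7, $t7, 15: $t7=1^15=14
after srl $t7, $t7, 3: $t7=14>>3=1
after sub $t4, $t4, 1: $t4=7-1=6
cmp $t4, 3  (cmp 6,3)
bgt L0: taken
after xor $t7, $t7, 15: $t7=1^15=14
after srl $t7, $t7, 3: $t7=14>>3=1
after sub $t4, $t4, 1: $t4=6-1=5
cmp $t4, 3  (cmp 5,3)
bgt L0: taken
after xor $t7, $t7, 15: $t7=1^15=14
after srl $t7, $t7, 3: $t7=14>>3=1
after sub $t4, $t4, 1: $t4=5-1=4
cmp $t4, 3  (cmp 4,3)
bgt L0: taken
after xor $t7, $t7, 15: $t7=1^15=14
after srl $t7, $t7, 3: $t7=14>>3=1
after sub $t4, $t4, 1: $t4=4-1=3
cmp $t4, 3  (cmp 3,3)
bgt L0: not taken
halt.

1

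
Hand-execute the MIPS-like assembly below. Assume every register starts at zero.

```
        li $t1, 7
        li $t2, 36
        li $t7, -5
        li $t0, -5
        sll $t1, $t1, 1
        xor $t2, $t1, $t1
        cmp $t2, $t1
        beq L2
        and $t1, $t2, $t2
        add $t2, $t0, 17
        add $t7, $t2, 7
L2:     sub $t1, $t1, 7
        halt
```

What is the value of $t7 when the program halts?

19

li $t1, 7 → $t1=7
li $t2, 36 → $t2=36
li $t7, -5 → $t7=-5
li $t0, -5 → $t0=-5
sll $t1, $t1, 1 → $t1=7<<1=14
xor $t2, $t1, $t1 → $t2=14^14=0
cmp $t2, $t1  (cmp 0,14)
beq L2: not taken
and $t1, $t2, $t2 → $t1=0&0=0
add $t2, $t0, 17 → $t2=(-5)+17=12
add $t7, $t2, 7 → $t7=12+7=19
sub $t1, $t1, 7 → $t1=0-7=-7
halt.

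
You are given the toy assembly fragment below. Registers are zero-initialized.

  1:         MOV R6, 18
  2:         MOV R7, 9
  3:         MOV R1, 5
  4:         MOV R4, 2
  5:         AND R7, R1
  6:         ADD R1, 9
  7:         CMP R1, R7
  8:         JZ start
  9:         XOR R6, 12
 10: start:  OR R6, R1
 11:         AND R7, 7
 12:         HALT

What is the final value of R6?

MOV R6, 18 → R6=18
MOV R7, 9 → R7=9
MOV R1, 5 → R1=5
MOV R4, 2 → R4=2
AND R7, R1 → R7=9&5=1
ADD R1, 9 → R1=5+9=14
CMP R1, R7  (cmp 14,1)
JZ start: not taken
XOR R6, 12 → R6=18^12=30
OR R6, R1 → R6=30|14=30
AND R7, 7 → R7=1&7=1
halt.

30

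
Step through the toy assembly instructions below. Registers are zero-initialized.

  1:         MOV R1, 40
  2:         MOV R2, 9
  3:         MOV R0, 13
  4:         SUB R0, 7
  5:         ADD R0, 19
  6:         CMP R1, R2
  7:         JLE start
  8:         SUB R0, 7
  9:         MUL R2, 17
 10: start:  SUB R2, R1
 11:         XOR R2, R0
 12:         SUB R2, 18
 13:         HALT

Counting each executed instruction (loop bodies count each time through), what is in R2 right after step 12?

after MOV R1, 40: R1=40
after MOV R2, 9: R2=9
after MOV R0, 13: R0=13
after SUB R0, 7: R0=13-7=6
after ADD R0, 19: R0=6+19=25
CMP R1, R2  (cmp 40,9)
JLE start: not taken
after SUB R0, 7: R0=25-7=18
after MUL R2, 17: R2=9*17=153
after SUB R2, R1: R2=153-40=113
after XOR R2, R0: R2=113^18=99
after SUB R2, 18: R2=99-18=81
After step 12: R2 = 81.

81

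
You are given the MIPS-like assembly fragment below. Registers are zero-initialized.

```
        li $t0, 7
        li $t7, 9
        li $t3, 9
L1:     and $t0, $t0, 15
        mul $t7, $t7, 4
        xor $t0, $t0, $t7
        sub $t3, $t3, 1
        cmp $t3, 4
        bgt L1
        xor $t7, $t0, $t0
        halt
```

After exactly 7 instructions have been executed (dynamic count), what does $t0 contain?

li $t0, 7 → $t0=7
li $t7, 9 → $t7=9
li $t3, 9 → $t3=9
and $t0, $t0, 15 → $t0=7&15=7
mul $t7, $t7, 4 → $t7=9*4=36
xor $t0, $t0, $t7 → $t0=7^36=35
sub $t3, $t3, 1 → $t3=9-1=8
After step 7: $t0 = 35.

35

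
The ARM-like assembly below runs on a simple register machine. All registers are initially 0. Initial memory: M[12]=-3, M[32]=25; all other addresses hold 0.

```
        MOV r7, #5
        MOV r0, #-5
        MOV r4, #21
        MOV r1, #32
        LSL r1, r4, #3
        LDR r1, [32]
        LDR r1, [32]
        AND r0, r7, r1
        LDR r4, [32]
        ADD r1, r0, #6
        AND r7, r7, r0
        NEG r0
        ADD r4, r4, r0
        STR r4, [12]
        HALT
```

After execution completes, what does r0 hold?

-1

after MOV r7, #5: r7=5
after MOV r0, #-5: r0=-5
after MOV r4, #21: r4=21
after MOV r1, #32: r1=32
after LSL r1, r4, #3: r1=21<<3=168
after LDR r1, [32]: r1=M[32]=25
after LDR r1, [32]: r1=M[32]=25
after AND r0, r7, r1: r0=5&25=1
after LDR r4, [32]: r4=M[32]=25
after ADD r1, r0, #6: r1=1+6=7
after AND r7, r7, r0: r7=5&1=1
after NEG r0: r0=-(1)=-1
after ADD r4, r4, r0: r4=25+(-1)=24
STR r4, [12] → M[12]=24
halt.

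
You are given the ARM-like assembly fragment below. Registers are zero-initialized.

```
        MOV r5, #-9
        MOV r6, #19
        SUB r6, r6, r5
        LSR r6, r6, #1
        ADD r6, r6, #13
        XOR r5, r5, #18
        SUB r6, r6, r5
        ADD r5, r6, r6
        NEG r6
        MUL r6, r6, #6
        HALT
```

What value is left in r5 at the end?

108

after MOV r5, #-9: r5=-9
after MOV r6, #19: r6=19
after SUB r6, r6, r5: r6=19-(-9)=28
after LSR r6, r6, #1: r6=28>>1=14
after ADD r6, r6, #13: r6=14+13=27
after XOR r5, r5, #18: r5=(-9)^18=-27
after SUB r6, r6, r5: r6=27-(-27)=54
after ADD r5, r6, r6: r5=54+54=108
after NEG r6: r6=-(54)=-54
after MUL r6, r6, #6: r6=(-54)*6=-324
halt.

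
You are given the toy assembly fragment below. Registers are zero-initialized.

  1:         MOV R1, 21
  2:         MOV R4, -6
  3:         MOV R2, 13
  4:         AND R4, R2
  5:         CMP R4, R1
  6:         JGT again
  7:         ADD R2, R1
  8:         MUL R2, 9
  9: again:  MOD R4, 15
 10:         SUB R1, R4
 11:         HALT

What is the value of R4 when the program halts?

8

R1=21
R4=-6
R2=13
R4=(-6)&13=8
CMP R4, R1  (cmp 8,21)
JGT again: not taken
R2=13+21=34
R2=34*9=306
R4=8%15=8
R1=21-8=13
halt.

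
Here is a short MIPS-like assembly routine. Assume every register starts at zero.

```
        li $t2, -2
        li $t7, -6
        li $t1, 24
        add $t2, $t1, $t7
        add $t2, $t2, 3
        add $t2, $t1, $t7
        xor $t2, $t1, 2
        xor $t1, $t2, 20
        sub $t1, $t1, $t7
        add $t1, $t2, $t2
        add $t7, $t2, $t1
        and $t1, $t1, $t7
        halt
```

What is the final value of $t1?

li $t2, -2 → $t2=-2
li $t7, -6 → $t7=-6
li $t1, 24 → $t1=24
add $t2, $t1, $t7 → $t2=24+(-6)=18
add $t2, $t2, 3 → $t2=18+3=21
add $t2, $t1, $t7 → $t2=24+(-6)=18
xor $t2, $t1, 2 → $t2=24^2=26
xor $t1, $t2, 20 → $t1=26^20=14
sub $t1, $t1, $t7 → $t1=14-(-6)=20
add $t1, $t2, $t2 → $t1=26+26=52
add $t7, $t2, $t1 → $t7=26+52=78
and $t1, $t1, $t7 → $t1=52&78=4
halt.

4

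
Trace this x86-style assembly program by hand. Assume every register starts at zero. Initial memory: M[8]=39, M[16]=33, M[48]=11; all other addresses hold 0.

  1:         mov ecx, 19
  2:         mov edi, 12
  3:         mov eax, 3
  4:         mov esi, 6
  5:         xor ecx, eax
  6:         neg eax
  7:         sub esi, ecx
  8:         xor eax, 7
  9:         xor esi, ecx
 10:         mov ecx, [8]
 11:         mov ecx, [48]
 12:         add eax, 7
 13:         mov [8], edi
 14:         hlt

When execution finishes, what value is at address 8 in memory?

12

ecx=19
edi=12
eax=3
esi=6
ecx=19^3=16
eax=-(3)=-3
esi=6-16=-10
eax=(-3)^7=-6
esi=(-10)^16=-26
ecx=M[8]=39
ecx=M[48]=11
eax=(-6)+7=1
mov [8], edi → M[8]=12
halt.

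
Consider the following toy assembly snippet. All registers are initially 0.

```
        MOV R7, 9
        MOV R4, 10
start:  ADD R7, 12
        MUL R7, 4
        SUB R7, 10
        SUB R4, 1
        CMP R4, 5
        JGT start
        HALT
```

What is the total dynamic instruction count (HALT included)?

after MOV R7, 9: R7=9
after MOV R4, 10: R4=10
after ADD R7, 12: R7=9+12=21
after MUL R7, 4: R7=21*4=84
after SUB R7, 10: R7=84-10=74
after SUB R4, 1: R4=10-1=9
CMP R4, 5  (cmp 9,5)
JGT start: taken
after ADD R7, 12: R7=74+12=86
after MUL R7, 4: R7=86*4=344
after SUB R7, 10: R7=344-10=334
after SUB R4, 1: R4=9-1=8
CMP R4, 5  (cmp 8,5)
JGT start: taken
after ADD R7, 12: R7=334+12=346
after MUL R7, 4: R7=346*4=1384
after SUB R7, 10: R7=1384-10=1374
after SUB R4, 1: R4=8-1=7
CMP R4, 5  (cmp 7,5)
JGT start: taken
after ADD R7, 12: R7=1374+12=1386
after MUL R7, 4: R7=1386*4=5544
after SUB R7, 10: R7=5544-10=5534
after SUB R4, 1: R4=7-1=6
CMP R4, 5  (cmp 6,5)
JGT start: taken
after ADD R7, 12: R7=5534+12=5546
after MUL R7, 4: R7=5546*4=22184
after SUB R7, 10: R7=22184-10=22174
after SUB R4, 1: R4=6-1=5
CMP R4, 5  (cmp 5,5)
JGT start: not taken
halt.
Total executed instructions: 33.

33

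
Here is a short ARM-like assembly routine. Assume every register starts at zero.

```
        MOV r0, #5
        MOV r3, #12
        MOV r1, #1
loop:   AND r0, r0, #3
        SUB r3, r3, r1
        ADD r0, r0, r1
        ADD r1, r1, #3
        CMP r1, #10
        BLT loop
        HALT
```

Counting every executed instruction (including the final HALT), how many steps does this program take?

after MOV r0, #5: r0=5
after MOV r3, #12: r3=12
after MOV r1, #1: r1=1
after AND r0, r0, #3: r0=5&3=1
after SUB r3, r3, r1: r3=12-1=11
after ADD r0, r0, r1: r0=1+1=2
after ADD r1, r1, #3: r1=1+3=4
CMP r1, #10  (cmp 4,10)
BLT loop: taken
after AND r0, r0, #3: r0=2&3=2
after SUB r3, r3, r1: r3=11-4=7
after ADD r0, r0, r1: r0=2+4=6
after ADD r1, r1, #3: r1=4+3=7
CMP r1, #10  (cmp 7,10)
BLT loop: taken
after AND r0, r0, #3: r0=6&3=2
after SUB r3, r3, r1: r3=7-7=0
after ADD r0, r0, r1: r0=2+7=9
after ADD r1, r1, #3: r1=7+3=10
CMP r1, #10  (cmp 10,10)
BLT loop: not taken
halt.
Total executed instructions: 22.

22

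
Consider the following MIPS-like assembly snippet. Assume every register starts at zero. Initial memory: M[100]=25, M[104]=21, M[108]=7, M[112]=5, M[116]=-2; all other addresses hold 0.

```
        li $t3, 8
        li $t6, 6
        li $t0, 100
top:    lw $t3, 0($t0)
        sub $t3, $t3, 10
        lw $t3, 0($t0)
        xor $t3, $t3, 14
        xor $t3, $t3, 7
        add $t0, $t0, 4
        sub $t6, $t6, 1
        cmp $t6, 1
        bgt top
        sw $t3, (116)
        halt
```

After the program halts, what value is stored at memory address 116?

-9

$t3=8
$t6=6
$t0=100
$t3=M[100]=25
$t3=25-10=15
$t3=M[100]=25
$t3=25^14=23
$t3=23^7=16
$t0=100+4=104
$t6=6-1=5
cmp $t6, 1  (cmp 5,1)
bgt top: taken
$t3=M[104]=21
$t3=21-10=11
$t3=M[104]=21
$t3=21^14=27
$t3=27^7=28
$t0=104+4=108
$t6=5-1=4
cmp $t6, 1  (cmp 4,1)
bgt top: taken
$t3=M[108]=7
$t3=7-10=-3
$t3=M[108]=7
$t3=7^14=9
$t3=9^7=14
$t0=108+4=112
$t6=4-1=3
cmp $t6, 1  (cmp 3,1)
bgt top: taken
$t3=M[112]=5
$t3=5-10=-5
$t3=M[112]=5
$t3=5^14=11
$t3=11^7=12
$t0=112+4=116
$t6=3-1=2
cmp $t6, 1  (cmp 2,1)
bgt top: taken
$t3=M[116]=-2
$t3=(-2)-10=-12
$t3=M[116]=-2
$t3=(-2)^14=-16
$t3=(-16)^7=-9
$t0=116+4=120
$t6=2-1=1
cmp $t6, 1  (cmp 1,1)
bgt top: not taken
sw $t3, (116) → M[116]=-9
halt.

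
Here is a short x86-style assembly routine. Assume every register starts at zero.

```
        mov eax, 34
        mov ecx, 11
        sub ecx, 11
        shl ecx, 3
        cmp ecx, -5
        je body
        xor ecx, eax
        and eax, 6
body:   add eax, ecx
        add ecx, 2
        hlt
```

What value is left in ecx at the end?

36

after mov eax, 34: eax=34
after mov ecx, 11: ecx=11
after sub ecx, 11: ecx=11-11=0
after shl ecx, 3: ecx=0<<3=0
cmp ecx, -5  (cmp 0,-5)
je body: not taken
after xor ecx, eax: ecx=0^34=34
after and eax, 6: eax=34&6=2
after add eax, ecx: eax=2+34=36
after add ecx, 2: ecx=34+2=36
halt.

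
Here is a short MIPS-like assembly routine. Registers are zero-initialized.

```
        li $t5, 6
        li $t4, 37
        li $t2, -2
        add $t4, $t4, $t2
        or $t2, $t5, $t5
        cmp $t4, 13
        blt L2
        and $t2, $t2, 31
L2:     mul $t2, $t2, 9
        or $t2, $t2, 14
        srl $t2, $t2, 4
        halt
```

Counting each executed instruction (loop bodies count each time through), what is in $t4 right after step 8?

35

$t5=6
$t4=37
$t2=-2
$t4=37+(-2)=35
$t2=6|6=6
cmp $t4, 13  (cmp 35,13)
blt L2: not taken
$t2=6&31=6
After step 8: $t4 = 35.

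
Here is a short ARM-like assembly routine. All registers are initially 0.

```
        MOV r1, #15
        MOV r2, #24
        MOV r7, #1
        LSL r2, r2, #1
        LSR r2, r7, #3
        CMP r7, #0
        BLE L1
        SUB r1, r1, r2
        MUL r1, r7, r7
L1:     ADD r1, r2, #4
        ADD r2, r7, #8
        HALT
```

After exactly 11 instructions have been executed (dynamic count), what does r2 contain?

9

MOV r1, #15 → r1=15
MOV r2, #24 → r2=24
MOV r7, #1 → r7=1
LSL r2, r2, #1 → r2=24<<1=48
LSR r2, r7, #3 → r2=1>>3=0
CMP r7, #0  (cmp 1,0)
BLE L1: not taken
SUB r1, r1, r2 → r1=15-0=15
MUL r1, r7, r7 → r1=1*1=1
ADD r1, r2, #4 → r1=0+4=4
ADD r2, r7, #8 → r2=1+8=9
After step 11: r2 = 9.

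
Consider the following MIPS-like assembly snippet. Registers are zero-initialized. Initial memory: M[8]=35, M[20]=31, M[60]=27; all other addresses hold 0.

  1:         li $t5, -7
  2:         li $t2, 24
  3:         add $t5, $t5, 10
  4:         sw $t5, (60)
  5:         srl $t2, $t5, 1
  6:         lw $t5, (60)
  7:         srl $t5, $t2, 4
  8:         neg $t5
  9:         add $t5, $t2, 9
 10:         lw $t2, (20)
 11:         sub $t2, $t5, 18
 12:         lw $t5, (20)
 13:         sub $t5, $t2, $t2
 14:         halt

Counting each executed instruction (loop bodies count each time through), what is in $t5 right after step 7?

0

$t5=-7
$t2=24
$t5=(-7)+10=3
sw $t5, (60) → M[60]=3
$t2=3>>1=1
$t5=M[60]=3
$t5=1>>4=0
After step 7: $t5 = 0.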